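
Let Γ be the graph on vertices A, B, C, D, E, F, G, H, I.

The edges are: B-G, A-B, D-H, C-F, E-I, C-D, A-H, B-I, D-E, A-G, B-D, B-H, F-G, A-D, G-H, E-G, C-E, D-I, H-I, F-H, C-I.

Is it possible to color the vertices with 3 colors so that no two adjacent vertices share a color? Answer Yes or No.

No

B, D, H, I are mutually adjacent (a clique of size 4), so at least 4 colors are needed.
So 3 colors are not enough.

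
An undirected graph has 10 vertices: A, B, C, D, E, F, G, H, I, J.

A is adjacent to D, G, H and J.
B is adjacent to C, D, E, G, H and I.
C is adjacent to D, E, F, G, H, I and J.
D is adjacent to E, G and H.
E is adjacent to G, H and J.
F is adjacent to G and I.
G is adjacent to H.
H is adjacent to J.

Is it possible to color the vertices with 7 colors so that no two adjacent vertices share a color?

The chromatic number is 6. B, C, D, E, G, H are mutually adjacent (a clique of size 6), so at least 6 colors are needed.
6 colors suffice: color 1 → {A, C}; color 2 → {F, H}; color 3 → {G, I, J}; color 4 → {E}; color 5 → {B}; color 6 → {D}.
Since 7 ≥ 6, a proper 7-coloring certainly exists.

Yes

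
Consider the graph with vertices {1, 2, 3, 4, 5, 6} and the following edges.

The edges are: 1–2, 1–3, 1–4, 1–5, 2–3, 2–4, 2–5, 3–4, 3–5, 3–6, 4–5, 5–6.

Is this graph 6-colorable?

The chromatic number is 5. 1, 2, 3, 4, 5 form a clique, so at least 5 colors are needed.
5 colors suffice: color a → {3}; color b → {5}; color c → {1, 6}; color d → {4}; color e → {2}.
Since 6 ≥ 5, a proper 6-coloring certainly exists.

Yes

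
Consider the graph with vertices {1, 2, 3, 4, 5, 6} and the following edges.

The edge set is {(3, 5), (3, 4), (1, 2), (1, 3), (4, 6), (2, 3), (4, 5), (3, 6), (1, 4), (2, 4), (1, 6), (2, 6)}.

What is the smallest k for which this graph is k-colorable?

5

1, 2, 3, 4, 6 are mutually adjacent (a clique of size 5), so at least 5 colors are needed.
5 colors suffice: color red → {3}; color blue → {4}; color green → {5, 6}; color yellow → {2}; color purple → {1}. No two adjacent vertices share a color.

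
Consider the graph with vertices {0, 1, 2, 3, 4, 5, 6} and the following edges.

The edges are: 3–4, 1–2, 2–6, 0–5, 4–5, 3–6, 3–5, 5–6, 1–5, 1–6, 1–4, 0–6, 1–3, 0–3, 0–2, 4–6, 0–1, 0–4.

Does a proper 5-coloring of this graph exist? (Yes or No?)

No

0, 1, 3, 4, 5, 6 are pairwise adjacent (a clique of size 6), so at least 6 colors are needed.
So 5 colors are not enough.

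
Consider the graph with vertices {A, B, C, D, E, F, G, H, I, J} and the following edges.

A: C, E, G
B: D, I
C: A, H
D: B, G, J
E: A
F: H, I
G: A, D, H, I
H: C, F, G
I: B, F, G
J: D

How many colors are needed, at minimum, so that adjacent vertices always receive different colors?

2

B and I are adjacent, so at least 2 colors are needed.
2 colors suffice: color 1 → {B, C, E, F, G, J}; color 2 → {A, D, H, I}. Every edge joins two different colors.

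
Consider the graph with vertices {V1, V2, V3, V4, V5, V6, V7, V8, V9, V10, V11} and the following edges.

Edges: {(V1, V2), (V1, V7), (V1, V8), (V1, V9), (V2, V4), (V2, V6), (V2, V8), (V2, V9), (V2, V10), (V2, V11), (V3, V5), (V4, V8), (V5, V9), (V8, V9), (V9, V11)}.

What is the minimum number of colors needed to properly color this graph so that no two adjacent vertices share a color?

4

V1, V2, V8, V9 are mutually adjacent (a clique of size 4), so at least 4 colors are needed.
4 colors suffice: color 1 → {V2, V5, V7}; color 2 → {V3, V4, V6, V9, V10}; color 3 → {V1, V11}; color 4 → {V8}. Every edge joins two different colors.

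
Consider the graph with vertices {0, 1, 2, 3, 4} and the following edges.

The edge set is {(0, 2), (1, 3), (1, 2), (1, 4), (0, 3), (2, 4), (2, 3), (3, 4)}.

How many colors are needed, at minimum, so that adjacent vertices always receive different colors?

4

1, 2, 3, 4 are mutually adjacent (a clique of size 4), so at least 4 colors are needed.
4 colors suffice: color red → {3}; color blue → {2}; color green → {0, 1}; color yellow → {4}. Every edge joins two different colors.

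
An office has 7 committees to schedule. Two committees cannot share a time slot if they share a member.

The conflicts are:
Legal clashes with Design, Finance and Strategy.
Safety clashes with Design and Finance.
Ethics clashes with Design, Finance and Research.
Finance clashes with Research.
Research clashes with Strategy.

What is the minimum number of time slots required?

Ethics, Finance, Research all conflict with each other, so at least 3 time slots are needed.
3 time slots suffice: time slot 1 → {Design, Finance, Strategy}; time slot 2 → {Legal, Safety, Research}; time slot 3 → {Ethics}. No two conflicting committees share a time slot.

3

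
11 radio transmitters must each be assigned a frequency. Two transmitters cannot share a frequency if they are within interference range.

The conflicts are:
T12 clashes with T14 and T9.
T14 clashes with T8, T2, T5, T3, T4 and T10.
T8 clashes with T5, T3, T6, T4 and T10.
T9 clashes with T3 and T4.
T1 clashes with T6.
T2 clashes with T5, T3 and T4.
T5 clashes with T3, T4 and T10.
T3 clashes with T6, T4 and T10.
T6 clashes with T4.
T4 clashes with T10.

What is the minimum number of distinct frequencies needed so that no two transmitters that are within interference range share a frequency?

T14, T8, T5, T3, T4, T10 are mutually in conflict, so at least 6 frequencies are needed.
A valid assignment using 6 frequencies: T12=1, T14=3, T8=5, T9=3, T1=1, T2=5, T5=4, T3=1, T6=3, T4=2, T10=6. Every pair that conflicts lands in different frequencies.

6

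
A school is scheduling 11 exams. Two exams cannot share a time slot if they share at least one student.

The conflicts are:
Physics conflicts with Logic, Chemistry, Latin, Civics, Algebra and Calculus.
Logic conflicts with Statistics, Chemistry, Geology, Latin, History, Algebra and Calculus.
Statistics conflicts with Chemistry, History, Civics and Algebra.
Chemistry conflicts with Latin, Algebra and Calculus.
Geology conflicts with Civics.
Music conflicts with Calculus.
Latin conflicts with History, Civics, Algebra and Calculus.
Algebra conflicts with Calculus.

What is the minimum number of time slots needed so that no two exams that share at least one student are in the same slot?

Physics, Logic, Chemistry, Latin, Algebra, Calculus pairwise conflict, so at least 6 time slots are needed.
A valid assignment using 6 time slots: Physics=3, Logic=1, Statistics=2, Chemistry=5, Geology=2, Music=1, Latin=2, History=3, Civics=1, Algebra=4, Calculus=6. No two conflicting exams share a time slot.

6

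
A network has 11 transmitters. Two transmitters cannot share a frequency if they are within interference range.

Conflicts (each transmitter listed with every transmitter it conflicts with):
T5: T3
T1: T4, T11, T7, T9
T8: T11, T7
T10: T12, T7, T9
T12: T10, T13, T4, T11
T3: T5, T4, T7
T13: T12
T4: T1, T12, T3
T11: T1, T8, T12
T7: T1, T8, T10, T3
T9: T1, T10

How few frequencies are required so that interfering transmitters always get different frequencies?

3

The cycle T1-T4-T12-T10-T9-T1 has odd length 5, so it cannot be 2-colored; at least 3 frequencies are needed.
Using 3 frequencies: T5=1, T1=2, T8=2, T10=2, T12=1, T3=2, T13=2, T4=3, T11=3, T7=1, T9=1. No two conflicting transmitters share a frequency.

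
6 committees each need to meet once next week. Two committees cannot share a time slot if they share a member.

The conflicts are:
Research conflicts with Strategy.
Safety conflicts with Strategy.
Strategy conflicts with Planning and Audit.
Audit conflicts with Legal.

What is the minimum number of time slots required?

Research and Strategy conflict, so at least 2 time slots are needed.
Using 2 time slots: Research=2, Safety=2, Strategy=1, Planning=2, Audit=2, Legal=1. Each listed conflict is separated.

2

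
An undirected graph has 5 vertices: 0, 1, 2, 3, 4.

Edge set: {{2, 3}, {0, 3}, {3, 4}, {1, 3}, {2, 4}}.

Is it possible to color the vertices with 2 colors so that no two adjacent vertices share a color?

2, 3, 4 are pairwise adjacent, so at least 3 colors are needed.
So 2 colors are not enough.

No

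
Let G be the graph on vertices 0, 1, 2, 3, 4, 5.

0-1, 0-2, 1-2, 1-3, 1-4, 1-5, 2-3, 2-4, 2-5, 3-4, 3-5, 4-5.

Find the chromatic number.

5

1, 2, 3, 4, 5 are mutually adjacent (a clique of size 5), so at least 5 colors are needed.
5 colors suffice: color red → {1}; color blue → {2}; color green → {0, 3}; color yellow → {5}; color purple → {4}. Every edge joins two different colors.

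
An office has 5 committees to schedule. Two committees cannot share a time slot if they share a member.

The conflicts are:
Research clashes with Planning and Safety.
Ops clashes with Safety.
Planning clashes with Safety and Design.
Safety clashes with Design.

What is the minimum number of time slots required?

3

Planning, Safety, Design pairwise conflict, so at least 3 time slots are needed.
3 time slots suffice: time slot 1 → {Safety}; time slot 2 → {Ops, Planning}; time slot 3 → {Research, Design}. No two conflicting committees share a time slot.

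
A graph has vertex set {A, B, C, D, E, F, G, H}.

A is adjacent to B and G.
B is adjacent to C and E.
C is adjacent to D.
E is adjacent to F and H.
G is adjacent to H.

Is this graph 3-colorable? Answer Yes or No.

Yes

The chromatic number is 3. The cycle E-B-A-G-H-E has odd length 5, so it cannot be 2-colored; at least 3 colors are needed.
3 colors suffice: color 1 → {B, D, F, H}; color 2 → {A, C, E}; color 3 → {G}.
That is already a proper 3-coloring.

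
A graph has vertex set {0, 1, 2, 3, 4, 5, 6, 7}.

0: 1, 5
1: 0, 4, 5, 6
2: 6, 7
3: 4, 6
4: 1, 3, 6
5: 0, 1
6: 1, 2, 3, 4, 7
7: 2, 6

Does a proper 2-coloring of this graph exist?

No

1, 4, 6 are pairwise adjacent, so at least 3 colors are needed.
So 2 colors are not enough.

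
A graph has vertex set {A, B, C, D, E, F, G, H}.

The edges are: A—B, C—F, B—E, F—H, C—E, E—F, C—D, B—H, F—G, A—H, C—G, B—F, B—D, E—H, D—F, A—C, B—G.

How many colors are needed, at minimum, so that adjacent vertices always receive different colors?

B, E, F, H are pairwise adjacent (a clique of size 4), so at least 4 colors are needed.
4 colors suffice: color 1 → {A, F}; color 2 → {B, C}; color 3 → {D, E, G}; color 4 → {H}. Every edge joins two different colors.

4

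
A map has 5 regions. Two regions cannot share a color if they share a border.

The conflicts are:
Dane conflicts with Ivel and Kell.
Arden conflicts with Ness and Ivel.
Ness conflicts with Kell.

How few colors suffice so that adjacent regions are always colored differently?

3

The cycle Ivel-Dane-Kell-Ness-Arden-Ivel has odd length 5, so it cannot be 2-colored; at least 3 colors are needed.
3 colors suffice: Dane=2, Arden=2, Ness=3, Ivel=1, Kell=1. Every pair that conflicts lands in different colors.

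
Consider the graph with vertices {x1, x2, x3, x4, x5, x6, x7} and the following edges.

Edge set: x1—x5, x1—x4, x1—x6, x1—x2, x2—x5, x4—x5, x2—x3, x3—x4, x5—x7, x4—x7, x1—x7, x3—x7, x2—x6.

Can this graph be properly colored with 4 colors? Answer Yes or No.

The chromatic number is 4. x1, x4, x5, x7 are mutually adjacent (a clique of size 4), so at least 4 colors are needed.
4 colors suffice: color 1 → {x1, x3}; color 2 → {x2, x7}; color 3 → {x4, x6}; color 4 → {x5}.
That is already a proper 4-coloring.

Yes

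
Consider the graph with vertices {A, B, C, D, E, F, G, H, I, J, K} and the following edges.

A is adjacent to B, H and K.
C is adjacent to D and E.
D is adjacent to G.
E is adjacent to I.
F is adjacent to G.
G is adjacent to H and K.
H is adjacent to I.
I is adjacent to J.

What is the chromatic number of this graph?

G and H are adjacent, so at least 2 colors are needed.
2 colors suffice: A=1, B=2, C=1, D=2, E=2, F=2, G=1, H=2, I=1, J=2, K=2. Each edge has distinct colors on its endpoints.

2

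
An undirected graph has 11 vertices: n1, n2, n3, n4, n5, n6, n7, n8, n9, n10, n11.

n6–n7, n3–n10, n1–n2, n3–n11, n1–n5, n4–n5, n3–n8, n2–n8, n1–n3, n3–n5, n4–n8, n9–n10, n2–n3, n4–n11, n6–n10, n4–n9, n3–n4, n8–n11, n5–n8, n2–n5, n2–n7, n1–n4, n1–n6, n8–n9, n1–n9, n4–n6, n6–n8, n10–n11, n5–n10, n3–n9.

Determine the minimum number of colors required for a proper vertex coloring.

4

n3, n4, n8, n11 form a clique, so at least 4 colors are needed.
4 colors suffice: color red → {n3, n6}; color blue → {n2, n4, n10}; color green → {n1, n7, n8}; color yellow → {n5, n9, n11}. Each edge has distinct colors on its endpoints.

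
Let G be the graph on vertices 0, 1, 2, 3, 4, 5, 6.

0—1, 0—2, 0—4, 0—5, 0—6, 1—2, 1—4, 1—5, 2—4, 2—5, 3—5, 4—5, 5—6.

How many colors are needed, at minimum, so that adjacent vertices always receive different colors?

0, 1, 2, 4, 5 are mutually adjacent (a clique of size 5), so at least 5 colors are needed.
5 colors suffice: color a → {5}; color b → {0, 3}; color c → {4, 6}; color d → {2}; color e → {1}. Each edge has distinct colors on its endpoints.

5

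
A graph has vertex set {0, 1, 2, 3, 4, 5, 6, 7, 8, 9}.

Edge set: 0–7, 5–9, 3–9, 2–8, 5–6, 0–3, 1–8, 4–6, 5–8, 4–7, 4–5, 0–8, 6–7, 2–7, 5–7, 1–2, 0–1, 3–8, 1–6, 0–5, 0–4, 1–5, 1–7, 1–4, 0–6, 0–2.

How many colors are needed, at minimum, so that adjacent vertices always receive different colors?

6

0, 1, 4, 5, 6, 7 form a clique, so at least 6 colors are needed.
6 colors suffice: color a → {0, 9}; color b → {2, 3, 5}; color c → {1}; color d → {7, 8}; color e → {4}; color f → {6}. No two adjacent vertices share a color.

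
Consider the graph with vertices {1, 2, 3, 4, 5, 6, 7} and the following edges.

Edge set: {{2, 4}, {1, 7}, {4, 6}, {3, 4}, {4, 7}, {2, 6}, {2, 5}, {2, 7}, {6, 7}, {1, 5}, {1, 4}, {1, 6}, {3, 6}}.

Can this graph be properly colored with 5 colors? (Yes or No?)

Yes

The chromatic number is 4. 1, 4, 6, 7 are pairwise adjacent (a clique of size 4), so at least 4 colors are needed.
4 colors suffice: color a → {5, 6}; color b → {4}; color c → {1, 2, 3}; color d → {7}.
Since 5 ≥ 4, a proper 5-coloring certainly exists.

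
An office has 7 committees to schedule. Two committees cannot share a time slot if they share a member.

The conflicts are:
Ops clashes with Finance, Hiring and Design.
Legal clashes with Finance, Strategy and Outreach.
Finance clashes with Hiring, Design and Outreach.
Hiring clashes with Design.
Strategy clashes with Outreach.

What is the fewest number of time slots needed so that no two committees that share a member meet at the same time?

Ops, Finance, Hiring, Design are mutually in conflict, so at least 4 time slots are needed.
4 time slots suffice: time slot 1 → {Finance, Strategy}; time slot 2 → {Ops, Legal}; time slot 3 → {Hiring, Outreach}; time slot 4 → {Design}. No two conflicting committees share a time slot.

4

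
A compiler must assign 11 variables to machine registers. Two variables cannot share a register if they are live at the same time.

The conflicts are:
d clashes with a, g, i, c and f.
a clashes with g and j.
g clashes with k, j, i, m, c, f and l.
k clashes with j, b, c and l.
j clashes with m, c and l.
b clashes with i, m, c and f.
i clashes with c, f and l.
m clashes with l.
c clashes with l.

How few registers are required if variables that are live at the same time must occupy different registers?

5

g, k, j, c, l all conflict with each other, so at least 5 registers are needed.
5 registers suffice: register 1 → {g, b}; register 2 → {a, m, c, f}; register 3 → {j, i}; register 4 → {d, l}; register 5 → {k}. Every pair that conflicts lands in different registers.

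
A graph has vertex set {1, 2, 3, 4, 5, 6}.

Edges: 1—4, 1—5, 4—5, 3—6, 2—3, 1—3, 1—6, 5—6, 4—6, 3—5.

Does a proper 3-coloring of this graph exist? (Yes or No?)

1, 3, 5, 6 are mutually adjacent (a clique of size 4), so at least 4 colors are needed.
So 3 colors are not enough.

No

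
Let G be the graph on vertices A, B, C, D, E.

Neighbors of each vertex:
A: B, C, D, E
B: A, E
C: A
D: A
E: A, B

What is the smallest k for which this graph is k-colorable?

3

A, B, E form a triangle, so at least 3 colors are needed.
A valid assignment using 3 colors: A=1, B=2, C=2, D=2, E=3. Every edge joins two different colors.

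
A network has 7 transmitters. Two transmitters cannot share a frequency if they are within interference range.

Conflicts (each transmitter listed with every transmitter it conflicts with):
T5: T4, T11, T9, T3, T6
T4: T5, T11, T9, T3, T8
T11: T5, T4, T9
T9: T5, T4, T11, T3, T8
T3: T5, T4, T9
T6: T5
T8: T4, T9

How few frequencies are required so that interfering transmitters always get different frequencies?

4

T5, T4, T9, T3 are mutually in conflict, so at least 4 frequencies are needed.
4 frequencies suffice: frequency 1 → {T5, T8}; frequency 2 → {T9, T6}; frequency 3 → {T4}; frequency 4 → {T11, T3}. No two conflicting transmitters share a frequency.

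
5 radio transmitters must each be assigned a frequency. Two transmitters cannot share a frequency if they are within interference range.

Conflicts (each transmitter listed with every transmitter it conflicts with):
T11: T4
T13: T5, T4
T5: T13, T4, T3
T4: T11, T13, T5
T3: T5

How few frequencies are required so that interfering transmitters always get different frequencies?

T13, T5, T4 pairwise conflict, so at least 3 frequencies are needed.
3 frequencies suffice: T11=2, T13=3, T5=2, T4=1, T3=1. No two conflicting transmitters share a frequency.

3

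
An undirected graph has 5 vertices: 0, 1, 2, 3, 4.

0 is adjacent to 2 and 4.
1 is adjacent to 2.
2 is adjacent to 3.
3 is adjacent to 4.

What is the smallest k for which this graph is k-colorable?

3 and 4 are adjacent, so at least 2 colors are needed.
One proper 2-coloring: 0=blue, 1=blue, 2=red, 3=blue, 4=red. Each edge has distinct colors on its endpoints.

2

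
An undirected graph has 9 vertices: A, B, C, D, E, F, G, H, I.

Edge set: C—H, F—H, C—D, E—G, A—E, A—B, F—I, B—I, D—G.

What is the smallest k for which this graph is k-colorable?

3

The cycle G-D-C-H-F-I-B-A-E-G has odd length 9, so it cannot be 2-colored; at least 3 colors are needed.
3 colors suffice: A=red, B=green, C=blue, D=red, E=blue, F=red, G=green, H=green, I=blue. No two adjacent vertices share a color.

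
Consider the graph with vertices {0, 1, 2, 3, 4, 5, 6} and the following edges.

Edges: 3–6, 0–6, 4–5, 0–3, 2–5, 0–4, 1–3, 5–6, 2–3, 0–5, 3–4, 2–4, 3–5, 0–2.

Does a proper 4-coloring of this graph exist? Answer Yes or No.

No

0, 2, 3, 4, 5 are mutually adjacent (a clique of size 5), so at least 5 colors are needed.
So 4 colors are not enough.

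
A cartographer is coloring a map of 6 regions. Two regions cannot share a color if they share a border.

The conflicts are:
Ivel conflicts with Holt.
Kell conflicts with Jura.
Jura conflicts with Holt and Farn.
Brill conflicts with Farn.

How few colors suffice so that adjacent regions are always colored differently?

2

Brill and Farn conflict, so at least 2 colors are needed.
2 colors suffice: color 1 → {Ivel, Jura, Brill}; color 2 → {Kell, Holt, Farn}. Each listed conflict is separated.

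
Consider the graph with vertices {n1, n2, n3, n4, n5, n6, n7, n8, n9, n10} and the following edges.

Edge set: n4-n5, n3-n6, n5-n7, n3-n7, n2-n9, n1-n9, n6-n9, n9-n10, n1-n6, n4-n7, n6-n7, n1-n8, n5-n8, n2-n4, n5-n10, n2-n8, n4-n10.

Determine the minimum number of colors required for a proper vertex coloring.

3

n3, n6, n7 are pairwise adjacent, so at least 3 colors are needed.
A valid assignment using 3 colors: n1=red, n2=red, n3=green, n4=green, n5=blue, n6=blue, n7=red, n8=green, n9=green, n10=red. No two adjacent vertices share a color.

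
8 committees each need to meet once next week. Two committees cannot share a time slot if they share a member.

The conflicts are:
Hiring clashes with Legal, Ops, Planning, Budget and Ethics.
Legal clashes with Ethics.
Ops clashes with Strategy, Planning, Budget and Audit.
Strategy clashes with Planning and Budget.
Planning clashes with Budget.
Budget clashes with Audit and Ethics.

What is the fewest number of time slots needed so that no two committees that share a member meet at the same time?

4

Hiring, Ops, Planning, Budget all conflict with each other, so at least 4 time slots are needed.
4 time slots suffice: time slot 1 → {Legal, Budget}; time slot 2 → {Hiring, Strategy, Audit}; time slot 3 → {Ops, Ethics}; time slot 4 → {Planning}. No two conflicting committees share a time slot.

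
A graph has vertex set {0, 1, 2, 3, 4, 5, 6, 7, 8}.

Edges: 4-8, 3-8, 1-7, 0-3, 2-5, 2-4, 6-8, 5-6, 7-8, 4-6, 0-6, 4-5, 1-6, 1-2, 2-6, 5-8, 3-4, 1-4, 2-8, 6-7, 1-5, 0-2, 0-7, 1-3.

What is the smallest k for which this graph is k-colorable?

5

1, 2, 4, 5, 6 are pairwise adjacent (a clique of size 5), so at least 5 colors are needed.
5 colors suffice: color red → {3, 6}; color blue → {2, 7}; color green → {0, 1, 8}; color yellow → {4}; color purple → {5}. No two adjacent vertices share a color.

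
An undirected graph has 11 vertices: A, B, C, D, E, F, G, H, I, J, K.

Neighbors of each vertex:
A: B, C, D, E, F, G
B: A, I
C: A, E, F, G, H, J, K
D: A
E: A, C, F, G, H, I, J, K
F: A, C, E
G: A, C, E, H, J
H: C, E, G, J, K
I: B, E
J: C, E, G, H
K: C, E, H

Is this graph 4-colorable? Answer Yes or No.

C, E, G, H, J are mutually adjacent (a clique of size 5), so at least 5 colors are needed.
So 4 colors are not enough.

No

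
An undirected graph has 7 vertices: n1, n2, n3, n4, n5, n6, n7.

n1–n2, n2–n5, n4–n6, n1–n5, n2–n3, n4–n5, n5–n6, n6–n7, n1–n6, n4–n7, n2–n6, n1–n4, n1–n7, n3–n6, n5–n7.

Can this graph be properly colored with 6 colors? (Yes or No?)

The chromatic number is 5. n1, n4, n5, n6, n7 are mutually adjacent (a clique of size 5), so at least 5 colors are needed.
5 colors suffice: color 1 → {n6}; color 2 → {n1, n3}; color 3 → {n5}; color 4 → {n2, n7}; color 5 → {n4}.
Since 6 ≥ 5, a proper 6-coloring certainly exists.

Yes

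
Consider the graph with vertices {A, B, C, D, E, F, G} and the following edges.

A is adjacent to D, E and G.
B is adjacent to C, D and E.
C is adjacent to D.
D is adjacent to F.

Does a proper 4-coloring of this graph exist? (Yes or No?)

Yes

The chromatic number is 3. B, C, D are pairwise adjacent, so at least 3 colors are needed.
One proper 3-coloring: A=2, B=2, C=3, D=1, E=1, F=2, G=1.
Since 4 ≥ 3, a proper 4-coloring certainly exists.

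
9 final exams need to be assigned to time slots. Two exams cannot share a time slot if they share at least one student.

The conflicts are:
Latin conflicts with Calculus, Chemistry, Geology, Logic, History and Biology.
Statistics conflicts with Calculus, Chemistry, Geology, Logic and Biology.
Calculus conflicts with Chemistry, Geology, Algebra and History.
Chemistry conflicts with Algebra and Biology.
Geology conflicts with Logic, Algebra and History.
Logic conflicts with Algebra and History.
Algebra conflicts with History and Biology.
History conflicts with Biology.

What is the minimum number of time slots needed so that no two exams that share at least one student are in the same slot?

Calculus, Geology, Algebra, History all conflict with each other, so at least 4 time slots are needed.
4 time slots suffice: time slot 1 → {Calculus, Logic, Biology}; time slot 2 → {Latin, Statistics, Algebra}; time slot 3 → {Chemistry, Geology}; time slot 4 → {History}. No two conflicting exams share a time slot.

4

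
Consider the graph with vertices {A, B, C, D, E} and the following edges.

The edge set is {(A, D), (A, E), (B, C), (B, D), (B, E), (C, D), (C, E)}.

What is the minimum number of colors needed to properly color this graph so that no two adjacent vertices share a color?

B, C, D are pairwise adjacent, so at least 3 colors are needed.
3 colors suffice: A=2, B=2, C=3, D=1, E=1. Every edge joins two different colors.

3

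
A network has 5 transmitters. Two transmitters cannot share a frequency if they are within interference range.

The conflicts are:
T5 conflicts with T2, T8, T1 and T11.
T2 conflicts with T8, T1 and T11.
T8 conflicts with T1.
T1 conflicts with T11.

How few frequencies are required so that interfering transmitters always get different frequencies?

T5, T2, T8, T1 all conflict with each other, so at least 4 frequencies are needed.
4 frequencies suffice: T5=3, T2=1, T8=4, T1=2, T11=4. Each listed conflict is separated.

4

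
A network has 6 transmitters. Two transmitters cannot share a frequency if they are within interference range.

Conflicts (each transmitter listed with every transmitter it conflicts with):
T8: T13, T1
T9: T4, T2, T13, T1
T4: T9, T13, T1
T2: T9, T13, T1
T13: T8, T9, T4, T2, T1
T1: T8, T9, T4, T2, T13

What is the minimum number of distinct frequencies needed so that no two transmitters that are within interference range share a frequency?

4

T9, T4, T13, T1 pairwise conflict, so at least 4 frequencies are needed.
4 frequencies suffice: T8=3, T9=3, T4=4, T2=4, T13=2, T1=1. Every pair that conflicts lands in different frequencies.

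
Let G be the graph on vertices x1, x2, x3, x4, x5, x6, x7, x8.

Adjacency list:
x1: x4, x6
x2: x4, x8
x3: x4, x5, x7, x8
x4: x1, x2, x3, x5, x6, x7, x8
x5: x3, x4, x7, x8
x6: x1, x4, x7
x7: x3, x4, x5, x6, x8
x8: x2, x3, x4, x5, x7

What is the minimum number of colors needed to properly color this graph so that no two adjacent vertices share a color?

5

x3, x4, x5, x7, x8 form a clique, so at least 5 colors are needed.
5 colors suffice: color 1 → {x4}; color 2 → {x1, x2, x7}; color 3 → {x6, x8}; color 4 → {x3}; color 5 → {x5}. Each edge has distinct colors on its endpoints.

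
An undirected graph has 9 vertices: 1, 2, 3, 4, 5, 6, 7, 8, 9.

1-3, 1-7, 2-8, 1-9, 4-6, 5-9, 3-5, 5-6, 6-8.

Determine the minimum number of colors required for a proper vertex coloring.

1 and 7 are adjacent, so at least 2 colors are needed.
2 colors suffice: color a → {1, 4, 5, 8}; color b → {2, 3, 6, 7, 9}. Each edge has distinct colors on its endpoints.

2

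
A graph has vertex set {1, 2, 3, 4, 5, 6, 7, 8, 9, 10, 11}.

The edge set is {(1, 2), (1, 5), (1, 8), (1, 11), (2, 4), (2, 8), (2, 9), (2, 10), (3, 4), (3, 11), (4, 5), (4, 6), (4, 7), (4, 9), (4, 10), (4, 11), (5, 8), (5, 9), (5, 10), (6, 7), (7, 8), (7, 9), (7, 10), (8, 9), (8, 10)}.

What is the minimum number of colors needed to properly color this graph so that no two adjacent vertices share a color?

3

5, 8, 10 form a triangle, so at least 3 colors are needed.
3 colors suffice: 1=green, 2=blue, 3=green, 4=red, 5=blue, 6=green, 7=blue, 8=red, 9=green, 10=green, 11=blue. Every edge joins two different colors.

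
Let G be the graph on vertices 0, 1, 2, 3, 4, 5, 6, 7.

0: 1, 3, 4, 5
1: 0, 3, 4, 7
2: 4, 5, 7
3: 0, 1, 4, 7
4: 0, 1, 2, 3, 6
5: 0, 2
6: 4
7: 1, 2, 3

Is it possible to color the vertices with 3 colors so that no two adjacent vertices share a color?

No

0, 1, 3, 4 are pairwise adjacent (a clique of size 4), so at least 4 colors are needed.
So 3 colors are not enough.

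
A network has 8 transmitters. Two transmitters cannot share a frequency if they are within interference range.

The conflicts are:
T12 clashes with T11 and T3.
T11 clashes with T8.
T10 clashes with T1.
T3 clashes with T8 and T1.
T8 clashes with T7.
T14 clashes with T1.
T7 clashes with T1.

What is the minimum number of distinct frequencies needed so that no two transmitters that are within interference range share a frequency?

2

T12 and T3 conflict, so at least 2 frequencies are needed.
2 frequencies suffice: frequency 1 → {T12, T8, T1}; frequency 2 → {T11, T10, T3, T14, T7}. No two conflicting transmitters share a frequency.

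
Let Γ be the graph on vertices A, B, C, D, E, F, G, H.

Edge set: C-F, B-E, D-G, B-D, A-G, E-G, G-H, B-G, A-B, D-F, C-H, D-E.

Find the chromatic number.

B, D, E, G are pairwise adjacent (a clique of size 4), so at least 4 colors are needed.
One proper 4-coloring: A=2, B=3, C=3, D=2, E=4, F=1, G=1, H=2. No two adjacent vertices share a color.

4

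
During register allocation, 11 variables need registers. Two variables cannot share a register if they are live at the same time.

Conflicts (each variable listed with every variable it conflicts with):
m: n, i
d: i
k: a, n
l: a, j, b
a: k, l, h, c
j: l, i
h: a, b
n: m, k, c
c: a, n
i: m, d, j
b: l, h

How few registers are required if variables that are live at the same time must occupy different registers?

The cycle j-l-a-k-n-m-i-j has odd length 7, so it cannot be 2-colored; at least 3 registers are needed.
3 registers suffice: register 1 → {a, n, i, b}; register 2 → {m, d, k, l, h, c}; register 3 → {j}. No two conflicting variables share a register.

3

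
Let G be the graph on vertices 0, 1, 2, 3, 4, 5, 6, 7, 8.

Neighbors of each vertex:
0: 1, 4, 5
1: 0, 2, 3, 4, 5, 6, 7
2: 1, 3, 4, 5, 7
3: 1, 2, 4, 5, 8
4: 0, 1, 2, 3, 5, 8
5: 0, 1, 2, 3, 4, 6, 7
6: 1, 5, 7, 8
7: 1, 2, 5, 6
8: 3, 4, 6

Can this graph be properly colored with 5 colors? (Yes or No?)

The chromatic number is 5. 1, 2, 3, 4, 5 are pairwise adjacent (a clique of size 5), so at least 5 colors are needed.
5 colors suffice: 0=yellow, 1=red, 2=yellow, 3=purple, 4=green, 5=blue, 6=yellow, 7=green, 8=red.
That is already a proper 5-coloring.

Yes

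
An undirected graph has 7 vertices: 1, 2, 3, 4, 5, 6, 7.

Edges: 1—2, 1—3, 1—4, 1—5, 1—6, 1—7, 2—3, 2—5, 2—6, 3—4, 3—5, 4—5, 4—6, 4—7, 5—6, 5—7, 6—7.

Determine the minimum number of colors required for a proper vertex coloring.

1, 4, 5, 6, 7 are mutually adjacent (a clique of size 5), so at least 5 colors are needed.
5 colors suffice: color red → {5}; color blue → {1}; color green → {3, 6}; color yellow → {2, 4}; color purple → {7}. Every edge joins two different colors.

5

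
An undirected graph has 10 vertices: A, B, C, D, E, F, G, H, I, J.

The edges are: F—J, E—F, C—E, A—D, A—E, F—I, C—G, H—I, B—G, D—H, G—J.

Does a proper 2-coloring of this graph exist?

No

The cycle G-C-E-F-J-G has odd length 5, so it cannot be 2-colored; at least 3 colors are needed.
So 2 colors are not enough.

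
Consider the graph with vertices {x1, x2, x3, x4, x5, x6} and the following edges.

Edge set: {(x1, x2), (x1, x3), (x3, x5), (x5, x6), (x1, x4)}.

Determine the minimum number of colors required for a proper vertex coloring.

2

x3 and x5 are adjacent, so at least 2 colors are needed.
2 colors suffice: color 1 → {x1, x5}; color 2 → {x2, x3, x4, x6}. Each edge has distinct colors on its endpoints.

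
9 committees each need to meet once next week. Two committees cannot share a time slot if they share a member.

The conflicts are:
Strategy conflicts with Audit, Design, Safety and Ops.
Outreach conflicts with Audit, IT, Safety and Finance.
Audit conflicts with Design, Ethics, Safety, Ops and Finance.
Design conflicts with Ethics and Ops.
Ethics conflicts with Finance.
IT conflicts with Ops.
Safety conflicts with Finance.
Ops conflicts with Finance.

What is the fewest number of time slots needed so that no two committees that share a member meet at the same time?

4

Outreach, Audit, Safety, Finance all conflict with each other, so at least 4 time slots are needed.
4 time slots suffice: time slot 1 → {Audit, IT}; time slot 2 → {Design, Finance}; time slot 3 → {Ethics, Safety, Ops}; time slot 4 → {Strategy, Outreach}. No two conflicting committees share a time slot.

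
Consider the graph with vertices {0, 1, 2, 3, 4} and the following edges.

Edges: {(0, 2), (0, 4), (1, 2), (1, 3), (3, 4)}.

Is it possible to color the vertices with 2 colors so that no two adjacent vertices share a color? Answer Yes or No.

No

The cycle 3-1-2-0-4-3 has odd length 5, so it cannot be 2-colored; at least 3 colors are needed.
So 2 colors are not enough.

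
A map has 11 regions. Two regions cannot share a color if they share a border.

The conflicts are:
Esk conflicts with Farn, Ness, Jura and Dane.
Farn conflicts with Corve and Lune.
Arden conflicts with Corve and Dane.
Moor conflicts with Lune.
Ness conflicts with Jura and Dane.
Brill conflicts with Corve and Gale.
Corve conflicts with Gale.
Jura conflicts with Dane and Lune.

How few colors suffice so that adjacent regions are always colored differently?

Esk, Ness, Jura, Dane pairwise conflict, so at least 4 colors are needed.
4 colors suffice: color 1 → {Moor, Corve, Jura}; color 2 → {Esk, Arden, Brill, Lune}; color 3 → {Farn, Gale, Dane}; color 4 → {Ness}. No two conflicting regions share a color.

4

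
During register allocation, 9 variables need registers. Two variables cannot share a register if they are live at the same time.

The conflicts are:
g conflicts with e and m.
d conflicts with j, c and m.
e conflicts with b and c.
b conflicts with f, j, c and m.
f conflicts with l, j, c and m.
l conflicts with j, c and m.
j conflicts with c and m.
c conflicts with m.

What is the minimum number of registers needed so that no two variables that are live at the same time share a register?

f, l, j, c, m are mutually in conflict, so at least 5 registers are needed.
5 registers suffice: register 1 → {g, c}; register 2 → {e, m}; register 3 → {j}; register 4 → {d, f}; register 5 → {b, l}. Each listed conflict is separated.

5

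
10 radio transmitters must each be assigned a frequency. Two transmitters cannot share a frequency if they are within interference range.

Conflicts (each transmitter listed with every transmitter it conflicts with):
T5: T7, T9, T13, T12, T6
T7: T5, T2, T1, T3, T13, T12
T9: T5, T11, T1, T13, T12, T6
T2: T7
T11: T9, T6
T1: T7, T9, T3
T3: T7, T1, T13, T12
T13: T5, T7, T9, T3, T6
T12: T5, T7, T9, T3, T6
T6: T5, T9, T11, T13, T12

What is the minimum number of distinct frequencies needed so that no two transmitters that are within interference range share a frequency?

4

T5, T9, T12, T6 pairwise conflict, so at least 4 frequencies are needed.
A valid assignment using 4 frequencies: T5=3, T7=1, T9=1, T2=2, T11=3, T1=3, T3=2, T13=4, T12=4, T6=2. No two conflicting transmitters share a frequency.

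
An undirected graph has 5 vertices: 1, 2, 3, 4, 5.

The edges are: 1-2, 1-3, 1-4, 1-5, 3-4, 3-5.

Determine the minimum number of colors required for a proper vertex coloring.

1, 3, 5 are pairwise adjacent, so at least 3 colors are needed.
3 colors suffice: 1=a, 2=b, 3=b, 4=c, 5=c. No two adjacent vertices share a color.

3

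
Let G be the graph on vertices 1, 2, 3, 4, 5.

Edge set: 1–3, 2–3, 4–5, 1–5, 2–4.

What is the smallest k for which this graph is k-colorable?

The cycle 4-5-1-3-2-4 has odd length 5, so it cannot be 2-colored; at least 3 colors are needed.
A valid assignment using 3 colors: 1=red, 2=blue, 3=green, 4=red, 5=blue. Every edge joins two different colors.

3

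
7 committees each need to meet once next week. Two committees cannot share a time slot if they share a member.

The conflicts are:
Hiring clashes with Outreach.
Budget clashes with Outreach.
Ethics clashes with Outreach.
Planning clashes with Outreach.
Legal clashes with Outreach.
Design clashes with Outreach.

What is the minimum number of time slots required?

2

Ethics and Outreach conflict, so at least 2 time slots are needed.
2 time slots suffice: time slot 1 → {Outreach}; time slot 2 → {Hiring, Budget, Ethics, Planning, Legal, Design}. No two conflicting committees share a time slot.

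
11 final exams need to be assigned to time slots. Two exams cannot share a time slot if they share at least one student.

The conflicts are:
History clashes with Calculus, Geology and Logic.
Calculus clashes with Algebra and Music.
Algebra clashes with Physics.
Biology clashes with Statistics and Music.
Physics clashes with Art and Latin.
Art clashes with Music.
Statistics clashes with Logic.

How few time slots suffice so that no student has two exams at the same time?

The cycle Calculus-Music-Art-Physics-Algebra-Calculus has odd length 5, so it cannot be 2-colored; at least 3 time slots are needed.
3 time slots suffice: time slot 1 → {History, Physics, Statistics, Music}; time slot 2 → {Calculus, Geology, Biology, Art, Logic, Latin}; time slot 3 → {Algebra}. Each listed conflict is separated.

3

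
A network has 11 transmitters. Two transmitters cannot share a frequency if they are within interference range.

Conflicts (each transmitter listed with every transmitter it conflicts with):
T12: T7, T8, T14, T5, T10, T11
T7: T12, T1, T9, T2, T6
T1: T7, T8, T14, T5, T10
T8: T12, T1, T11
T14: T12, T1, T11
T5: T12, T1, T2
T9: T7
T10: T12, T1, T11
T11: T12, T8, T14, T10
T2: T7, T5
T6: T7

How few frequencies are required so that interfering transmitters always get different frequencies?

T12, T8, T11 are mutually in conflict, so at least 3 frequencies are needed.
3 frequencies suffice: frequency 1 → {T12, T1, T9, T2, T6}; frequency 2 → {T7, T5, T11}; frequency 3 → {T8, T14, T10}. Every pair that conflicts lands in different frequencies.

3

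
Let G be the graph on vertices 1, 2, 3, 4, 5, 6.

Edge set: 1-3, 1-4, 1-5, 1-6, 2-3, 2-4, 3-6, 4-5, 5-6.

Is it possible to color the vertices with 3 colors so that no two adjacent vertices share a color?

The chromatic number is 3. 1, 4, 5 are mutually adjacent, so at least 3 colors are needed.
A valid assignment using 3 colors: 1=red, 2=red, 3=green, 4=blue, 5=green, 6=blue.
That is already a proper 3-coloring.

Yes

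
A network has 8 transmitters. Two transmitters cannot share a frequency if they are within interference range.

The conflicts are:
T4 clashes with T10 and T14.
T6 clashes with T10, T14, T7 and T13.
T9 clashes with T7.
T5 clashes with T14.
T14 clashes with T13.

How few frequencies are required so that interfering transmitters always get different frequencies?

T6, T14, T13 all conflict with each other, so at least 3 frequencies are needed.
3 frequencies suffice: T4=2, T6=2, T9=2, T5=2, T10=1, T14=1, T7=1, T13=3. Each listed conflict is separated.

3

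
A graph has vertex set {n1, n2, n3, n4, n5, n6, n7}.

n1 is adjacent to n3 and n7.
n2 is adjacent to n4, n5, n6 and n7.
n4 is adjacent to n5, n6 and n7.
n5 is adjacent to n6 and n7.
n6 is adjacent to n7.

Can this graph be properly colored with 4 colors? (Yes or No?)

No

n2, n4, n5, n6, n7 are pairwise adjacent (a clique of size 5), so at least 5 colors are needed.
So 4 colors are not enough.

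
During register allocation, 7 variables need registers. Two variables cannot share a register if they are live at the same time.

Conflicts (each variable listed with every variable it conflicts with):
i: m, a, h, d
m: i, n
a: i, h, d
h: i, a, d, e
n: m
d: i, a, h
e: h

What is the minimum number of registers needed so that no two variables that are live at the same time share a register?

4

i, a, h, d are mutually in conflict, so at least 4 registers are needed.
A valid assignment using 4 registers: i=1, m=2, a=4, h=2, n=1, d=3, e=1. Every pair that conflicts lands in different registers.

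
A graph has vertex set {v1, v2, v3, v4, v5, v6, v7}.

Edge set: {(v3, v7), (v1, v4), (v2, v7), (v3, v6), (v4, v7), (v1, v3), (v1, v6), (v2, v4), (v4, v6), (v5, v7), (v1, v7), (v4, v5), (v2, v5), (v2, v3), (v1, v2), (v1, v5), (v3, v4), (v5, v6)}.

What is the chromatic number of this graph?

v1, v2, v3, v4, v7 are pairwise adjacent (a clique of size 5), so at least 5 colors are needed.
5 colors suffice: color R → {v1}; color B → {v4}; color G → {v3, v5}; color Y → {v6, v7}; color P → {v2}. Each edge has distinct colors on its endpoints.

5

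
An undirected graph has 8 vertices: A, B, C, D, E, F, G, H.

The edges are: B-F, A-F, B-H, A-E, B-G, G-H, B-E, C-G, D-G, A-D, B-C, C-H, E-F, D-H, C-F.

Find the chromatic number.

4

B, C, G, H are pairwise adjacent (a clique of size 4), so at least 4 colors are needed.
A valid assignment using 4 colors: A=yellow, B=red, C=blue, D=red, E=blue, F=green, G=green, H=yellow. Each edge has distinct colors on its endpoints.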